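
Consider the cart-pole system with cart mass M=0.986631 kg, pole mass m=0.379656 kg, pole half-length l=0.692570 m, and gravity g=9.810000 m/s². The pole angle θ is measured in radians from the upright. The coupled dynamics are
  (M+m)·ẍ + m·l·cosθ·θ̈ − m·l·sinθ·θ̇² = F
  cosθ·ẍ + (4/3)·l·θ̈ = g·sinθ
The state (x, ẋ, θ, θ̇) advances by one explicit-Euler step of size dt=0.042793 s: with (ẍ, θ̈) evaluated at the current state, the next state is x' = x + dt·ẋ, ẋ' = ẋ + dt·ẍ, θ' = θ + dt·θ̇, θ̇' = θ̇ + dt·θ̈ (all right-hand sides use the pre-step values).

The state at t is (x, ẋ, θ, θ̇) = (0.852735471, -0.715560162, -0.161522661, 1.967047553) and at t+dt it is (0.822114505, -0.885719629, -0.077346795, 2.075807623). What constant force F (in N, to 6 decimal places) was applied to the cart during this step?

F = -4.609634 N

ẍ = (ẋ'−ẋ)/dt = (-0.885719629−-0.715560162)/0.042793 = -3.976339
θ̈ = (θ̇'−θ̇)/dt = (2.075807623−1.967047553)/0.042793 = 2.541539
sinθ=-0.160821, cosθ=0.986984
F = (M+m)·ẍ + m·l·cosθ·θ̈ − m·l·sinθ·θ̇² = -5.432820 + 0.659570 − -0.163616 = -4.609634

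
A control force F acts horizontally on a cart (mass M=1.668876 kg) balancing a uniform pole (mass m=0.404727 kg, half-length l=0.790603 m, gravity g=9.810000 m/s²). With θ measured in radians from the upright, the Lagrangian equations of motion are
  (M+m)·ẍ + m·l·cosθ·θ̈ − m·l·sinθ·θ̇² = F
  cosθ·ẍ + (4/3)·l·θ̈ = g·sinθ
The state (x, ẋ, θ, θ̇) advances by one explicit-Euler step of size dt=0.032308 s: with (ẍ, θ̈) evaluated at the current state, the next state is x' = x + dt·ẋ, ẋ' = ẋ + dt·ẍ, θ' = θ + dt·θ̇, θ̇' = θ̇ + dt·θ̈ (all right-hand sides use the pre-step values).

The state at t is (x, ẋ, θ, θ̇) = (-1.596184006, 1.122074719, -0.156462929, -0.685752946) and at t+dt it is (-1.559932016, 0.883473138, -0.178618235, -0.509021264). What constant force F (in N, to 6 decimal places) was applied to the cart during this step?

ẍ = (ẋ'−ẋ)/dt = (0.883473138−1.122074719)/0.032308 = -7.385217
θ̈ = (θ̇'−θ̇)/dt = (-0.509021264−-0.685752946)/0.032308 = 5.470214
sinθ=-0.155825, cosθ=0.987785
F = (M+m)·ẍ + m·l·cosθ·θ̈ − m·l·sinθ·θ̇² = -15.314007 + 1.728969 − -0.023447 = -13.561591

F = -13.561591 N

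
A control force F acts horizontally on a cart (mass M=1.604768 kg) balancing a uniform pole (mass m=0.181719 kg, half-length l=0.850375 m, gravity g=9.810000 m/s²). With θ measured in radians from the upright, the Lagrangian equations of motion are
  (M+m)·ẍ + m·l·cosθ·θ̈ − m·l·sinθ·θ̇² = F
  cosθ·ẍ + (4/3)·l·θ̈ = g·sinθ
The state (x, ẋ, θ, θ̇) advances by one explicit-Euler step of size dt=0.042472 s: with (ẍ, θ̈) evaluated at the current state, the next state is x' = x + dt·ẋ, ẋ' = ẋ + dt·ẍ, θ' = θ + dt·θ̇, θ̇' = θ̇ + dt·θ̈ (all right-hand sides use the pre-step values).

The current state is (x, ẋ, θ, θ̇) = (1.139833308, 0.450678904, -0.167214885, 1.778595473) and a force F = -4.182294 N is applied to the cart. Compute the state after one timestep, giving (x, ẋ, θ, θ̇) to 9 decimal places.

sinθ=-0.166436730, cosθ=0.986052136
temp = (F + m·l·θ̇²·sinθ)/(M+m) = (-4.182294 + -0.081360641)/1.786487 = -2.386613863
θ̈ = (g·sinθ − cosθ·temp)/(l·(4/3 − m·cos²θ/(M+m))) = 0.686444181
ẍ = temp − m·l·θ̈·cosθ/(M+m) = -2.445162403
Euler: x'=1.139833308+0.042472·0.450678904=1.158974542, ẋ'=0.450678904+0.042472·-2.445162403=0.346827966
       θ'=-0.167214885+0.042472·1.778595473=-0.091674378, θ̇'=1.778595473+0.042472·0.686444181=1.807750130

(1.158974542, 0.346827966, -0.091674378, 1.807750130)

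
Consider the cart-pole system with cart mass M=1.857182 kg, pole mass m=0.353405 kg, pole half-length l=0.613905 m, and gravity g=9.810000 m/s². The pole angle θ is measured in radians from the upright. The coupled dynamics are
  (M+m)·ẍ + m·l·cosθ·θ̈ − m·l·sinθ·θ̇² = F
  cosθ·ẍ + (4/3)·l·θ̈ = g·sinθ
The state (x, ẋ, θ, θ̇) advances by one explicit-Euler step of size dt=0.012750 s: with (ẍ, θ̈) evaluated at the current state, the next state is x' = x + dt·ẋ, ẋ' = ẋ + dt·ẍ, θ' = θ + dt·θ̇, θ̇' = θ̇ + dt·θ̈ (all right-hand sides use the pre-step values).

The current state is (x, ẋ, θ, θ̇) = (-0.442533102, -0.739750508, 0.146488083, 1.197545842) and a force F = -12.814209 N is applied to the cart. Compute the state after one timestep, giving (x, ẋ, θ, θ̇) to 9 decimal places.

sinθ=0.145964736, cosθ=0.989289794
temp = (F + m·l·θ̇²·sinθ)/(M+m) = (-12.814209 + 0.045415709)/2.210587 = -5.776200299
θ̈ = (g·sinθ − cosθ·temp)/(l·(4/3 − m·cos²θ/(M+m))) = 9.891188703
ẍ = temp − m·l·θ̈·cosθ/(M+m) = -6.736569590
Euler: x'=-0.442533102+0.012750·-0.739750508=-0.451964921, ẋ'=-0.739750508+0.012750·-6.736569590=-0.825641770
       θ'=0.146488083+0.012750·1.197545842=0.161756792, θ̇'=1.197545842+0.012750·9.891188703=1.323658498

(-0.451964921, -0.825641770, 0.161756792, 1.323658498)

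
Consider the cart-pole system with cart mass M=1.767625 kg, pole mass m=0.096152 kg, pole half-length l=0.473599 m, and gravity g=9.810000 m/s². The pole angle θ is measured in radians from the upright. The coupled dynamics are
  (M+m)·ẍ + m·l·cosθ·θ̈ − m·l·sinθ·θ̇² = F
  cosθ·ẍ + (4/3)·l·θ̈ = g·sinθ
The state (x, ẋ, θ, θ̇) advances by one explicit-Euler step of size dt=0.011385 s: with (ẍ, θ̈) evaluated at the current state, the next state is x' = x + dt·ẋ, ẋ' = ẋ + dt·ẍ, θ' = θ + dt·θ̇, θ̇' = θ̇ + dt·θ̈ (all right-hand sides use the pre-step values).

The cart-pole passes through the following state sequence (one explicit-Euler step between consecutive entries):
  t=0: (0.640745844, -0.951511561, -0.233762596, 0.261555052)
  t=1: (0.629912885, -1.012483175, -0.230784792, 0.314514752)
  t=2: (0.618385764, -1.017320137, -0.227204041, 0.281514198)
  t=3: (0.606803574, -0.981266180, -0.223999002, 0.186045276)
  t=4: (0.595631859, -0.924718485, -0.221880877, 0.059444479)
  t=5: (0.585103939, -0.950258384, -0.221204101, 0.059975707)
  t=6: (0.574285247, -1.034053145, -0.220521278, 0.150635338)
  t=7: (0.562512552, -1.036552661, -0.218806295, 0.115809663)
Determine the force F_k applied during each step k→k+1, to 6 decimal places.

F_0 = -9.774547 N
F_1 = -0.919298 N
F_2 = 5.530971 N
F_3 = 8.763744 N
F_4 = -4.178891 N
F_5 = -13.363770 N
F_6 = -0.544878 N

step 0→1:
  ẍ = (ẋ'−ẋ)/dt = (-1.012483175−-0.951511561)/0.011385 = -5.355434
  θ̈ = (θ̇'−θ̇)/dt = (0.314514752−0.261555052)/0.011385 = 4.651708
  sinθ=-0.231639, cosθ=0.972802
  F = (M+m)·ẍ + m·l·cosθ·θ̈ − m·l·sinθ·θ̇² = -9.981334 + 0.206066 − -0.000722 = -9.774547
step 1→2:
  ẍ = (ẋ'−ẋ)/dt = (-1.017320137−-1.012483175)/0.011385 = -0.424854
  θ̈ = (θ̇'−θ̇)/dt = (0.281514198−0.314514752)/0.011385 = -2.898599
  sinθ=-0.228742, cosθ=0.973487
  F = (M+m)·ẍ + m·l·cosθ·θ̈ − m·l·sinθ·θ̇² = -0.791833 + -0.128495 − -0.001030 = -0.919298
step 2→3:
  ẍ = (ẋ'−ẋ)/dt = (-0.981266180−-1.017320137)/0.011385 = 3.166795
  θ̈ = (θ̇'−θ̇)/dt = (0.186045276−0.281514198)/0.011385 = -8.385500
  sinθ=-0.225254, cosθ=0.974300
  F = (M+m)·ẍ + m·l·cosθ·θ̈ − m·l·sinθ·θ̇² = 5.902199 + -0.372041 − -0.000813 = 5.530971
step 3→4:
  ẍ = (ẋ'−ẋ)/dt = (-0.924718485−-0.981266180)/0.011385 = 4.966859
  θ̈ = (θ̇'−θ̇)/dt = (0.059444479−0.186045276)/0.011385 = -11.119965
  sinθ=-0.222130, cosθ=0.975017
  F = (M+m)·ẍ + m·l·cosθ·θ̈ − m·l·sinθ·θ̇² = 9.257118 + -0.493724 − -0.000350 = 8.763744
step 4→5:
  ẍ = (ẋ'−ẋ)/dt = (-0.950258384−-0.924718485)/0.011385 = -2.243294
  θ̈ = (θ̇'−θ̇)/dt = (0.059975707−0.059444479)/0.011385 = 0.046660
  sinθ=-0.220065, cosθ=0.975485
  F = (M+m)·ẍ + m·l·cosθ·θ̈ − m·l·sinθ·θ̇² = -4.180999 + 0.002073 − -0.000035 = -4.178891
step 5→6:
  ẍ = (ẋ'−ẋ)/dt = (-1.034053145−-0.950258384)/0.011385 = -7.360102
  θ̈ = (θ̇'−θ̇)/dt = (0.150635338−0.059975707)/0.011385 = 7.963077
  sinθ=-0.219405, cosθ=0.975634
  F = (M+m)·ẍ + m·l·cosθ·θ̈ − m·l·sinθ·θ̇² = -13.717589 + 0.353783 − -0.000036 = -13.363770
step 6→7:
  ẍ = (ẋ'−ẋ)/dt = (-1.036552661−-1.034053145)/0.011385 = -0.219545
  θ̈ = (θ̇'−θ̇)/dt = (0.115809663−0.150635338)/0.011385 = -3.058909
  sinθ=-0.218738, cosθ=0.975784
  F = (M+m)·ẍ + m·l·cosθ·θ̈ − m·l·sinθ·θ̇² = -0.409182 + -0.135922 − -0.000226 = -0.544878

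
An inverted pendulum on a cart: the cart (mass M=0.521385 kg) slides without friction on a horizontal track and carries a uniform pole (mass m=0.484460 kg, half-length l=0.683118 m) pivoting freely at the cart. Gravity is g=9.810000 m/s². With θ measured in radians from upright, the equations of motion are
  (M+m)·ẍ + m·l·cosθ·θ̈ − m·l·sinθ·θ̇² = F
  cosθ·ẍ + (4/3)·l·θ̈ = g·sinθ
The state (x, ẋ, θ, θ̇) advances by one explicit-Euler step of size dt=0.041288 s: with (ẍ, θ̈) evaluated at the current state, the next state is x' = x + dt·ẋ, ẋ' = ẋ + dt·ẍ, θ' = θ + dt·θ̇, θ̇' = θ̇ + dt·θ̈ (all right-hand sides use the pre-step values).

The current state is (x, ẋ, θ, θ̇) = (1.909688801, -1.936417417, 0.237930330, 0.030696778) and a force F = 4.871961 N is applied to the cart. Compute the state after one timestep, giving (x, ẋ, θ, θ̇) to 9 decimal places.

sinθ=0.235691770, cosθ=0.971827860
temp = (F + m·l·θ̇²·sinθ)/(M+m) = (4.871961 + 0.000073499)/1.005845 = 4.843722939
θ̈ = (g·sinθ − cosθ·temp)/(l·(4/3 − m·cos²θ/(M+m))) = -3.991341892
ẍ = temp − m·l·θ̈·cosθ/(M+m) = 6.119958577
Euler: x'=1.909688801+0.041288·-1.936417417=1.829737999, ẋ'=-1.936417417+0.041288·6.119958577=-1.683736567
       θ'=0.237930330+0.041288·0.030696778=0.239197739, θ̇'=0.030696778+0.041288·-3.991341892=-0.134097746

(1.829737999, -1.683736567, 0.239197739, -0.134097746)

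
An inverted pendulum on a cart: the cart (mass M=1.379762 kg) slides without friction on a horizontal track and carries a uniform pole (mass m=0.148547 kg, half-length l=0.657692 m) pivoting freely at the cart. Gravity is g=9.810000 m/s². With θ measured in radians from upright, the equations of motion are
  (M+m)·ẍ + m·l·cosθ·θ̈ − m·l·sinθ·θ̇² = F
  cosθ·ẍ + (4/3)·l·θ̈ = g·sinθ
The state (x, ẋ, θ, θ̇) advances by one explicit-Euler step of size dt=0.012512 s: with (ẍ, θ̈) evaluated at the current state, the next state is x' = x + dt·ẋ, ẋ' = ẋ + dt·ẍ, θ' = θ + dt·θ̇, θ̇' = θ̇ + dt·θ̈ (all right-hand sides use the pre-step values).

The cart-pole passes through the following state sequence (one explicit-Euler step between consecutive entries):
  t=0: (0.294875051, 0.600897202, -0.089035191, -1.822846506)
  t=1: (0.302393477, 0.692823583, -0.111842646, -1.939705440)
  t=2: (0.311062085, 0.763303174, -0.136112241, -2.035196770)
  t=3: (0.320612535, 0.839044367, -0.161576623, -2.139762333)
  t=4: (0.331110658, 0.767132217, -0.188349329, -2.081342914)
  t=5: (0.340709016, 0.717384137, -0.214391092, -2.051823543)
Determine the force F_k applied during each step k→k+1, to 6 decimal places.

step 0→1:
  ẍ = (ẋ'−ẋ)/dt = (0.692823583−0.600897202)/0.012512 = 7.347057
  θ̈ = (θ̇'−θ̇)/dt = (-1.939705440−-1.822846506)/0.012512 = -9.339749
  sinθ=-0.088918, cosθ=0.996039
  F = (M+m)·ẍ + m·l·cosθ·θ̈ − m·l·sinθ·θ̇² = 11.228574 + -0.908862 − -0.028865 = 10.348577
step 1→2:
  ẍ = (ẋ'−ẋ)/dt = (0.763303174−0.692823583)/0.012512 = 5.632960
  θ̈ = (θ̇'−θ̇)/dt = (-2.035196770−-1.939705440)/0.012512 = -7.631980
  sinθ=-0.111610, cosθ=0.993752
  F = (M+m)·ẍ + m·l·cosθ·θ̈ − m·l·sinθ·θ̇² = 8.608903 + -0.740972 − -0.041026 = 7.908957
step 2→3:
  ẍ = (ẋ'−ẋ)/dt = (0.839044367−0.763303174)/0.012512 = 6.053484
  θ̈ = (θ̇'−θ̇)/dt = (-2.139762333−-2.035196770)/0.012512 = -8.357222
  sinθ=-0.135692, cosθ=0.990751
  F = (M+m)·ẍ + m·l·cosθ·θ̈ − m·l·sinθ·θ̇² = 9.251594 + -0.808934 − -0.054910 = 8.497571
step 3→4:
  ẍ = (ẋ'−ẋ)/dt = (0.767132217−0.839044367)/0.012512 = -5.747454
  θ̈ = (θ̇'−θ̇)/dt = (-2.081342914−-2.139762333)/0.012512 = 4.669071
  sinθ=-0.160874, cosθ=0.986975
  F = (M+m)·ẍ + m·l·cosθ·θ̈ − m·l·sinθ·θ̇² = -8.783886 + 0.450218 − -0.071962 = -8.261706
step 4→5:
  ẍ = (ẋ'−ẋ)/dt = (0.717384137−0.767132217)/0.012512 = -3.976029
  θ̈ = (θ̇'−θ̇)/dt = (-2.051823543−-2.081342914)/0.012512 = 2.359285
  sinθ=-0.187238, cosθ=0.982315
  F = (M+m)·ẍ + m·l·cosθ·θ̈ − m·l·sinθ·θ̇² = -6.076601 + 0.226421 − -0.079244 = -5.770936

F_0 = 10.348577 N
F_1 = 7.908957 N
F_2 = 8.497571 N
F_3 = -8.261706 N
F_4 = -5.770936 N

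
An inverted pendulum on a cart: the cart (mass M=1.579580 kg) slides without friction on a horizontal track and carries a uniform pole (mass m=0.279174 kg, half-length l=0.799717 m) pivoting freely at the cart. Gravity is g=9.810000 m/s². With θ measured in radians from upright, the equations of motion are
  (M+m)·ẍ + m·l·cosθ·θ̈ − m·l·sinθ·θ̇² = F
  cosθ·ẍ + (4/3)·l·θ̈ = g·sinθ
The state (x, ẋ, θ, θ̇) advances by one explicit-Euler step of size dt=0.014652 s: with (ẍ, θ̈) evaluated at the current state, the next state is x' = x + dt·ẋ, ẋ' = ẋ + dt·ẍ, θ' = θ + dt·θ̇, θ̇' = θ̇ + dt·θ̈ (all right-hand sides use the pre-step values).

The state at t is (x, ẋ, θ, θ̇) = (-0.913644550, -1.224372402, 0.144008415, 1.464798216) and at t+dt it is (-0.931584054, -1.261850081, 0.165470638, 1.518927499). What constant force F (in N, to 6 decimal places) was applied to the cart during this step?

ẍ = (ẋ'−ẋ)/dt = (-1.261850081−-1.224372402)/0.014652 = -2.557854
θ̈ = (θ̇'−θ̇)/dt = (1.518927499−1.464798216)/0.014652 = 3.694327
sinθ=0.143511, cosθ=0.989649
F = (M+m)·ẍ + m·l·cosθ·θ̈ − m·l·sinθ·θ̇² = -4.754422 + 0.816258 − 0.068747 = -4.006910

F = -4.006910 N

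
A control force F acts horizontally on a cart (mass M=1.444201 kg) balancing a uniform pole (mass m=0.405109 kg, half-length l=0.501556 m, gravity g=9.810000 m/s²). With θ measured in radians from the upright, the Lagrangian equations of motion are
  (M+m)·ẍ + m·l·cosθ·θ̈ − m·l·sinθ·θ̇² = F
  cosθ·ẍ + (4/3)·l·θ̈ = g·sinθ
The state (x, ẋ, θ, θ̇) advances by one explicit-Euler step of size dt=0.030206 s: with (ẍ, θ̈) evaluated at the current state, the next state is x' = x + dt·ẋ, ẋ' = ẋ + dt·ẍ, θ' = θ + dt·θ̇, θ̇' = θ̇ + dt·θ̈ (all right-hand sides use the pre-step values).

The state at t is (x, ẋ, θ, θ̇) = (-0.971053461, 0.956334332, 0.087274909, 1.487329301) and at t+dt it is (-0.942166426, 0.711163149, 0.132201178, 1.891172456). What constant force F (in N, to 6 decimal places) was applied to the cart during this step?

ẍ = (ẋ'−ẋ)/dt = (0.711163149−0.956334332)/0.030206 = -8.116639
θ̈ = (θ̇'−θ̇)/dt = (1.891172456−1.487329301)/0.030206 = 13.369634
sinθ=0.087164, cosθ=0.996194
F = (M+m)·ẍ + m·l·cosθ·θ̈ − m·l·sinθ·θ̇² = -15.010181 + 2.706168 − 0.039178 = -12.343191

F = -12.343191 N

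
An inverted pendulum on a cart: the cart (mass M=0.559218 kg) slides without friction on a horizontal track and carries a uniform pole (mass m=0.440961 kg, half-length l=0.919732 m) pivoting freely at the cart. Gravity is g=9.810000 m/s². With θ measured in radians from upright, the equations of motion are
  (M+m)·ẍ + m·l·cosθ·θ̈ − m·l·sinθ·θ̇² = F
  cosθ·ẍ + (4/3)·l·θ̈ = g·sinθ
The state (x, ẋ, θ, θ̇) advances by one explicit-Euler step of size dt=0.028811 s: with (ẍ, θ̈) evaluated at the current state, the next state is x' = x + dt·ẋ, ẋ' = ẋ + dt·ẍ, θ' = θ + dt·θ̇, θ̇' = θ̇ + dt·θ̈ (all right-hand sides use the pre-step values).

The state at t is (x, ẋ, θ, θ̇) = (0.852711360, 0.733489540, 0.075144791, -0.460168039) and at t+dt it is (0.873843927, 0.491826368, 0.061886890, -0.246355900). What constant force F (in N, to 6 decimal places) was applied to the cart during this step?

ẍ = (ẋ'−ẋ)/dt = (0.491826368−0.733489540)/0.028811 = -8.387879
θ̈ = (θ̇'−θ̇)/dt = (-0.246355900−-0.460168039)/0.028811 = 7.421198
sinθ=0.075074, cosθ=0.997178
F = (M+m)·ẍ + m·l·cosθ·θ̈ − m·l·sinθ·θ̇² = -8.389380 + 3.001291 − 0.006447 = -5.394536

F = -5.394536 N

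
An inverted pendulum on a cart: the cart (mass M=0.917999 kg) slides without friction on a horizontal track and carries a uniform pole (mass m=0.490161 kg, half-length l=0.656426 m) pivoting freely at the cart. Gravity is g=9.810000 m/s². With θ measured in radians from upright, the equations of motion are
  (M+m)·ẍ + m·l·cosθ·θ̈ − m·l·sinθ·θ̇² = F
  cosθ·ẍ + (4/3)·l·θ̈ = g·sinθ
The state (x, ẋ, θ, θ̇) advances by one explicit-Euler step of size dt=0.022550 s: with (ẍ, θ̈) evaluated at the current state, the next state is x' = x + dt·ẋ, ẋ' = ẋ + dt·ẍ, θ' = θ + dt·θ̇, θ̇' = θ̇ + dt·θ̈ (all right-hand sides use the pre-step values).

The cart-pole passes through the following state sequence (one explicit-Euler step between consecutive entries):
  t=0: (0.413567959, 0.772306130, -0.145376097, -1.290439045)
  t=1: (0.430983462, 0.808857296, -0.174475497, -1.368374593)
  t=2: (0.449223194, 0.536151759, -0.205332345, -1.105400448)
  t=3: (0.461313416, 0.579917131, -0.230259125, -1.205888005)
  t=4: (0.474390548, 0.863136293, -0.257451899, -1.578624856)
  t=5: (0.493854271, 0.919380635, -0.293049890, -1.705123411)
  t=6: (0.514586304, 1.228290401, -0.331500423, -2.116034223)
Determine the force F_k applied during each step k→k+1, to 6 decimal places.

step 0→1:
  ẍ = (ẋ'−ẋ)/dt = (0.808857296−0.772306130)/0.022550 = 1.620894
  θ̈ = (θ̇'−θ̇)/dt = (-1.368374593−-1.290439045)/0.022550 = -3.456122
  sinθ=-0.144865, cosθ=0.989451
  F = (M+m)·ẍ + m·l·cosθ·θ̈ − m·l·sinθ·θ̇² = 2.282478 + -1.100292 − -0.077618 = 1.259804
step 1→2:
  ẍ = (ẋ'−ẋ)/dt = (0.536151759−0.808857296)/0.022550 = -12.093372
  θ̈ = (θ̇'−θ̇)/dt = (-1.105400448−-1.368374593)/0.022550 = 11.661825
  sinθ=-0.173592, cosθ=0.984818
  F = (M+m)·ẍ + m·l·cosθ·θ̈ − m·l·sinθ·θ̇² = -17.029403 + 3.695276 − -0.104584 = -13.229543
step 2→3:
  ẍ = (ẋ'−ẋ)/dt = (0.579917131−0.536151759)/0.022550 = 1.940815
  θ̈ = (θ̇'−θ̇)/dt = (-1.205888005−-1.105400448)/0.022550 = -4.456211
  sinθ=-0.203893, cosθ=0.978993
  F = (M+m)·ẍ + m·l·cosθ·θ̈ − m·l·sinθ·θ̇² = 2.732978 + -1.403686 − -0.080161 = 1.409453
step 3→4:
  ẍ = (ẋ'−ẋ)/dt = (0.863136293−0.579917131)/0.022550 = 12.559608
  θ̈ = (θ̇'−θ̇)/dt = (-1.578624856−-1.205888005)/0.022550 = -16.529350
  sinθ=-0.228230, cosθ=0.973607
  F = (M+m)·ẍ + m·l·cosθ·θ̈ − m·l·sinθ·θ̇² = 17.685938 + -5.178025 − -0.106785 = 12.614698
step 4→5:
  ẍ = (ẋ'−ẋ)/dt = (0.919380635−0.863136293)/0.022550 = 2.494206
  θ̈ = (θ̇'−θ̇)/dt = (-1.705123411−-1.578624856)/0.022550 = -5.609692
  sinθ=-0.254617, cosθ=0.967042
  F = (M+m)·ẍ + m·l·cosθ·θ̈ − m·l·sinθ·θ̇² = 3.512241 + -1.745456 − -0.204160 = 1.970945
step 5→6:
  ẍ = (ẋ'−ẋ)/dt = (1.228290401−0.919380635)/0.022550 = 13.698881
  θ̈ = (θ̇'−θ̇)/dt = (-2.116034223−-1.705123411)/0.022550 = -18.222209
  sinθ=-0.288873, cosθ=0.957367
  F = (M+m)·ẍ + m·l·cosθ·θ̈ − m·l·sinθ·θ̇² = 19.290216 + -5.613118 − -0.270236 = 13.947335

F_0 = 1.259804 N
F_1 = -13.229543 N
F_2 = 1.409453 N
F_3 = 12.614698 N
F_4 = 1.970945 N
F_5 = 13.947335 N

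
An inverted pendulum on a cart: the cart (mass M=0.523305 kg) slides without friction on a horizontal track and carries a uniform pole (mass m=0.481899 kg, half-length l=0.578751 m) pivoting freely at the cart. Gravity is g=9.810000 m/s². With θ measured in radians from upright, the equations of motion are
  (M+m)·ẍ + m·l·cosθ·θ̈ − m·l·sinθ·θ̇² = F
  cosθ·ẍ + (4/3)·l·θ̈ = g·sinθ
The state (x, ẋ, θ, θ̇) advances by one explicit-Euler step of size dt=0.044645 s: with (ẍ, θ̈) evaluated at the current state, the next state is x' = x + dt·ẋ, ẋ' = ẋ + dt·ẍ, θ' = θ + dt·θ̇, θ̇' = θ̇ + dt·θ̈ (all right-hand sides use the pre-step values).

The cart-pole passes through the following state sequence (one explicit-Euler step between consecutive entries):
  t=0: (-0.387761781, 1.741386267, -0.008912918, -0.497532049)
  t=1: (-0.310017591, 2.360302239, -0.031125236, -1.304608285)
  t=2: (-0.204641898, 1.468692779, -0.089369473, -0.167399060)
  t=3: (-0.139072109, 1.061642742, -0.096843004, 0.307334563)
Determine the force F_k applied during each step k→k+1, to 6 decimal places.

F_0 = 8.894166 N
F_1 = -12.959489 N
F_2 = -6.210384 N

step 0→1:
  ẍ = (ẋ'−ẋ)/dt = (2.360302239−1.741386267)/0.044645 = 13.863052
  θ̈ = (θ̇'−θ̇)/dt = (-1.304608285−-0.497532049)/0.044645 = -18.077640
  sinθ=-0.008913, cosθ=0.999960
  F = (M+m)·ẍ + m·l·cosθ·θ̈ − m·l·sinθ·θ̇² = 13.935196 + -5.041645 − -0.000615 = 8.894166
step 1→2:
  ẍ = (ẋ'−ẋ)/dt = (1.468692779−2.360302239)/0.044645 = -19.971093
  θ̈ = (θ̇'−θ̇)/dt = (-0.167399060−-1.304608285)/0.044645 = 25.472264
  sinθ=-0.031120, cosθ=0.999516
  F = (M+m)·ẍ + m·l·cosθ·θ̈ − m·l·sinθ·θ̇² = -20.075023 + 7.100761 − -0.014772 = -12.959489
step 2→3:
  ẍ = (ẋ'−ẋ)/dt = (1.061642742−1.468692779)/0.044645 = -9.117483
  θ̈ = (θ̇'−θ̇)/dt = (0.307334563−-0.167399060)/0.044645 = 10.633523
  sinθ=-0.089251, cosθ=0.996009
  F = (M+m)·ẍ + m·l·cosθ·θ̈ − m·l·sinθ·θ̇² = -9.164931 + 2.953849 − -0.000698 = -6.210384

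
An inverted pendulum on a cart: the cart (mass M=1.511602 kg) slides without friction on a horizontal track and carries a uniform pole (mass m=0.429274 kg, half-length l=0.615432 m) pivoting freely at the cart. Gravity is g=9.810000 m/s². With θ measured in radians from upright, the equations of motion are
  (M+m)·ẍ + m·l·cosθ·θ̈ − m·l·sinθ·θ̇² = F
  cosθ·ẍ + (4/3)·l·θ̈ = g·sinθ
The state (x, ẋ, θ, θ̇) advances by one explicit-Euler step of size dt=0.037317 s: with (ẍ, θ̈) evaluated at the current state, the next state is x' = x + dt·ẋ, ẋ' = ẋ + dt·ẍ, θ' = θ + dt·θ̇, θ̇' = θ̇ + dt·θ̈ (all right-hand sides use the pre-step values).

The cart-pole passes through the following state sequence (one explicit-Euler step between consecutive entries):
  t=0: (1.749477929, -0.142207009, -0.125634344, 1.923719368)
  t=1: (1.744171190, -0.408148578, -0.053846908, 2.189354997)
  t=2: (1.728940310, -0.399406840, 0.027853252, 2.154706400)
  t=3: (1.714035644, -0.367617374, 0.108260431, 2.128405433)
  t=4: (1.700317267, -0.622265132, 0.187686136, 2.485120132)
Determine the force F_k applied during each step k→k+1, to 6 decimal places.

F_0 = -11.843479 N
F_1 = 0.277875 N
F_2 = 1.433099 N
F_3 = -10.863064 N

step 0→1:
  ẍ = (ẋ'−ẋ)/dt = (-0.408148578−-0.142207009)/0.037317 = -7.126553
  θ̈ = (θ̇'−θ̇)/dt = (2.189354997−1.923719368)/0.037317 = 7.118354
  sinθ=-0.125304, cosθ=0.992118
  F = (M+m)·ẍ + m·l·cosθ·θ̈ − m·l·sinθ·θ̇² = -13.831755 + 1.865769 − -0.122508 = -11.843479
step 1→2:
  ẍ = (ẋ'−ẋ)/dt = (-0.399406840−-0.408148578)/0.037317 = 0.234256
  θ̈ = (θ̇'−θ̇)/dt = (2.154706400−2.189354997)/0.037317 = -0.928494
  sinθ=-0.053821, cosθ=0.998551
  F = (M+m)·ẍ + m·l·cosθ·θ̈ − m·l·sinθ·θ̇² = 0.454662 + -0.244942 − -0.068155 = 0.277875
step 2→3:
  ẍ = (ẋ'−ẋ)/dt = (-0.367617374−-0.399406840)/0.037317 = 0.851876
  θ̈ = (θ̇'−θ̇)/dt = (2.128405433−2.154706400)/0.037317 = -0.704799
  sinθ=0.027850, cosθ=0.999612
  F = (M+m)·ẍ + m·l·cosθ·θ̈ − m·l·sinθ·θ̇² = 1.653386 + -0.186128 − 0.034159 = 1.433099
step 3→4:
  ẍ = (ẋ'−ẋ)/dt = (-0.622265132−-0.367617374)/0.037317 = -6.823908
  θ̈ = (θ̇'−θ̇)/dt = (2.485120132−2.128405433)/0.037317 = 9.559040
  sinθ=0.108049, cosθ=0.994146
  F = (M+m)·ẍ + m·l·cosθ·θ̈ − m·l·sinθ·θ̇² = -13.244358 + 2.510608 − 0.129314 = -10.863064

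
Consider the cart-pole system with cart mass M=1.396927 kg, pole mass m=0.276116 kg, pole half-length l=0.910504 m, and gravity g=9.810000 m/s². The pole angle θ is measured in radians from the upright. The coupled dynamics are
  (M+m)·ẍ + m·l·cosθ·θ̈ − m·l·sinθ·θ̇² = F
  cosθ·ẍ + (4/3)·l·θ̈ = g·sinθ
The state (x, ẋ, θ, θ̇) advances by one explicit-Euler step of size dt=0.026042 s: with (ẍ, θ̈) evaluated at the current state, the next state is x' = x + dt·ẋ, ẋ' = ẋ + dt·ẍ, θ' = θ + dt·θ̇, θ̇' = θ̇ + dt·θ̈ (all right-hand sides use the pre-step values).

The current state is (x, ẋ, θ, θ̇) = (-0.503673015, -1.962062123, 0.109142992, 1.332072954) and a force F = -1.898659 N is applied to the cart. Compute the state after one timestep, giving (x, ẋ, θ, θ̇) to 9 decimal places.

(-0.554769037, -1.998773800, 0.143832836, 1.385055334)

sinθ=0.108926432, cosθ=0.994049814
temp = (F + m·l·θ̇²·sinθ)/(M+m) = (-1.898659 + 0.048591771)/1.673043 = -1.105809730
θ̈ = (g·sinθ − cosθ·temp)/(l·(4/3 − m·cos²θ/(M+m))) = 2.034497342
ẍ = temp − m·l·θ̈·cosθ/(M+m) = -1.409710362
Euler: x'=-0.503673015+0.026042·-1.962062123=-0.554769037, ẋ'=-1.962062123+0.026042·-1.409710362=-1.998773800
       θ'=0.109142992+0.026042·1.332072954=0.143832836, θ̇'=1.332072954+0.026042·2.034497342=1.385055334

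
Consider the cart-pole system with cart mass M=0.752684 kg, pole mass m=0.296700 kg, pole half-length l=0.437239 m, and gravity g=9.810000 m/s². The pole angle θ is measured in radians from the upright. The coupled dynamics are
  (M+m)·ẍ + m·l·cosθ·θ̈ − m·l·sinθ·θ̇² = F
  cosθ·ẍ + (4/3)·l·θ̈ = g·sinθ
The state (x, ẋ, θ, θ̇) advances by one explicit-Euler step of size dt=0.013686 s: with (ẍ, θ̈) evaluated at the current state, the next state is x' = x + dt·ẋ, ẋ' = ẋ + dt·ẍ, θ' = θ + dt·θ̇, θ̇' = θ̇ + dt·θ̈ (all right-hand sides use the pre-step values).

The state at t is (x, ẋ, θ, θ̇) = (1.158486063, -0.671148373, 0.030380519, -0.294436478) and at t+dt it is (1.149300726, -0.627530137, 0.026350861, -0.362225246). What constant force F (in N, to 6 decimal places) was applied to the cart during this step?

ẍ = (ẋ'−ẋ)/dt = (-0.627530137−-0.671148373)/0.013686 = 3.187070
θ̈ = (θ̇'−θ̇)/dt = (-0.362225246−-0.294436478)/0.013686 = -4.953147
sinθ=0.030376, cosθ=0.999539
F = (M+m)·ẍ + m·l·cosθ·θ̈ − m·l·sinθ·θ̇² = 3.344460 + -0.642269 − 0.000342 = 2.701849

F = 2.701849 N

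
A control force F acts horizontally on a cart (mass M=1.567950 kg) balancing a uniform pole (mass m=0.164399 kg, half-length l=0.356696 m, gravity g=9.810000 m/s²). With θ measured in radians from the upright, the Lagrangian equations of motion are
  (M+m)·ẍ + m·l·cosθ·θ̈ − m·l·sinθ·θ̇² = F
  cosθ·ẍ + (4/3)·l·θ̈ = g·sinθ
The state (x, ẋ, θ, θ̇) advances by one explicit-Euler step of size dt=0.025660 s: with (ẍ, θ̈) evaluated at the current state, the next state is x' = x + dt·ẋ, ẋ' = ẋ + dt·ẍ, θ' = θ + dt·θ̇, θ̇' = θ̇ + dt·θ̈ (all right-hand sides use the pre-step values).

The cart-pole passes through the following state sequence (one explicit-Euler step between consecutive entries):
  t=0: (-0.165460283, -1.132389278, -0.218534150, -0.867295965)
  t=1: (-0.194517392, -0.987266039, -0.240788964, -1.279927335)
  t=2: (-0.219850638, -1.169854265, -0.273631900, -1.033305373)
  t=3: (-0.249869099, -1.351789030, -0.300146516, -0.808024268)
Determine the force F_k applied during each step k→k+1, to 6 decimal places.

step 0→1:
  ẍ = (ẋ'−ẋ)/dt = (-0.987266039−-1.132389278)/0.025660 = 5.655621
  θ̈ = (θ̇'−θ̇)/dt = (-1.279927335−-0.867295965)/0.025660 = -16.080724
  sinθ=-0.216799, cosθ=0.976216
  F = (M+m)·ẍ + m·l·cosθ·θ̈ − m·l·sinθ·θ̇² = 9.797510 + -0.920554 − -0.009563 = 8.886519
step 1→2:
  ẍ = (ẋ'−ẋ)/dt = (-1.169854265−-0.987266039)/0.025660 = -7.115675
  θ̈ = (θ̇'−θ̇)/dt = (-1.033305373−-1.279927335)/0.025660 = 9.611144
  sinθ=-0.238469, cosθ=0.971150
  F = (M+m)·ẍ + m·l·cosθ·θ̈ − m·l·sinθ·θ̇² = -12.326833 + 0.547342 − -0.022909 = -11.756582
step 2→3:
  ẍ = (ẋ'−ẋ)/dt = (-1.351789030−-1.169854265)/0.025660 = -7.090209
  θ̈ = (θ̇'−θ̇)/dt = (-0.808024268−-1.033305373)/0.025660 = 8.779466
  sinθ=-0.270230, cosθ=0.962796
  F = (M+m)·ẍ + m·l·cosθ·θ̈ − m·l·sinθ·θ̇² = -12.282717 + 0.495678 − -0.016920 = -11.770119

F_0 = 8.886519 N
F_1 = -11.756582 N
F_2 = -11.770119 N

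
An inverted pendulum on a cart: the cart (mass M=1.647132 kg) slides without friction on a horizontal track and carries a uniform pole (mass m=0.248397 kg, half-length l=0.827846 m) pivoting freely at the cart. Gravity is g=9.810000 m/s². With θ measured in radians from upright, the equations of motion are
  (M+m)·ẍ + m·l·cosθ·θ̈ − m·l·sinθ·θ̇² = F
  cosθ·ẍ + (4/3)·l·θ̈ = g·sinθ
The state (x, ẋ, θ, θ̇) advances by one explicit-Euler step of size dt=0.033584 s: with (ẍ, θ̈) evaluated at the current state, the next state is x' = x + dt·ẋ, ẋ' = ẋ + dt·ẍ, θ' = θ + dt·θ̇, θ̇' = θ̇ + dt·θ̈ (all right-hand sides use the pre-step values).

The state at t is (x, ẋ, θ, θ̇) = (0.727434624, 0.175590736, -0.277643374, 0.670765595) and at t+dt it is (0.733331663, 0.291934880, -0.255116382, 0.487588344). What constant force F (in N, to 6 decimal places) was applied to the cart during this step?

ẍ = (ẋ'−ẋ)/dt = (0.291934880−0.175590736)/0.033584 = 3.464273
θ̈ = (θ̇'−θ̇)/dt = (0.487588344−0.670765595)/0.033584 = -5.454301
sinθ=-0.274090, cosθ=0.961704
F = (M+m)·ẍ + m·l·cosθ·θ̈ − m·l·sinθ·θ̇² = 6.566630 + -1.078640 − -0.025359 = 5.513349

F = 5.513349 N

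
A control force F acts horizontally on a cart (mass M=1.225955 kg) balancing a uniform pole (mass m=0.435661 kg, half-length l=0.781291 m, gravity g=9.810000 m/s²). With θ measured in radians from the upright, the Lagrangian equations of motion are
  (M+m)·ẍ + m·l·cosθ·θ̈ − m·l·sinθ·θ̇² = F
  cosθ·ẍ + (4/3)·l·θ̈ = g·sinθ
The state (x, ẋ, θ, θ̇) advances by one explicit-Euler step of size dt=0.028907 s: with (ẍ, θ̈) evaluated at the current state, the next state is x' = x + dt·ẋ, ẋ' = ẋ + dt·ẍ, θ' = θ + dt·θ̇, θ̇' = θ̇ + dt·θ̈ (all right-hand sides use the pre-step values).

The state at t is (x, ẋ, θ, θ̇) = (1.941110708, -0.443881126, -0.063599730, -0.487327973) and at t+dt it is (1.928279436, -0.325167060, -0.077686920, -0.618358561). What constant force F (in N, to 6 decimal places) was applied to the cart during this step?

ẍ = (ẋ'−ẋ)/dt = (-0.325167060−-0.443881126)/0.028907 = 4.106758
θ̈ = (θ̇'−θ̇)/dt = (-0.618358561−-0.487327973)/0.028907 = -4.532832
sinθ=-0.063557, cosθ=0.997978
F = (M+m)·ẍ + m·l·cosθ·θ̈ − m·l·sinθ·θ̇² = 6.823855 + -1.539757 − -0.005138 = 5.289236

F = 5.289236 N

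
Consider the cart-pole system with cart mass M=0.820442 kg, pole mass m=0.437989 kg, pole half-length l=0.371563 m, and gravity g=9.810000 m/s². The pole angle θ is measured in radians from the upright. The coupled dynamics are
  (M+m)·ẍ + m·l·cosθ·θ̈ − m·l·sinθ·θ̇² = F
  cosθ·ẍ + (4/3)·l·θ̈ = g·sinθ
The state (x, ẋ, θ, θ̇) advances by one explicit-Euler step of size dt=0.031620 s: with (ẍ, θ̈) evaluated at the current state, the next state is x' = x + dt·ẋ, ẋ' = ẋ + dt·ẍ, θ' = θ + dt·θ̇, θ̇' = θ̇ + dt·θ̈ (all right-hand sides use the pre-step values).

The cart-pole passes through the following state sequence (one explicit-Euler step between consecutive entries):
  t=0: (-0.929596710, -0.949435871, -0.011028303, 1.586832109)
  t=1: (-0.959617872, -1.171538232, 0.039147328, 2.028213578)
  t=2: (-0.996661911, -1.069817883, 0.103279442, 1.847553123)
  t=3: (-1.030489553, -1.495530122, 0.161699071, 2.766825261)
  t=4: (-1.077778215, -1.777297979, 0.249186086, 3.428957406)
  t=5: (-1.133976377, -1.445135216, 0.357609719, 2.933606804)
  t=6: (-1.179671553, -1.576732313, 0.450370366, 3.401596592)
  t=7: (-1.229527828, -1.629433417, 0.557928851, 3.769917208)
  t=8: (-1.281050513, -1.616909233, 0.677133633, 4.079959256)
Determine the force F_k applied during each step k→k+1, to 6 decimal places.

step 0→1:
  ẍ = (ẋ'−ẋ)/dt = (-1.171538232−-0.949435871)/0.031620 = -7.024110
  θ̈ = (θ̇'−θ̇)/dt = (2.028213578−1.586832109)/0.031620 = 13.958933
  sinθ=-0.011028, cosθ=0.999939
  F = (M+m)·ẍ + m·l·cosθ·θ̈ − m·l·sinθ·θ̇² = -8.839358 + 2.271546 − -0.004519 = -6.563293
step 1→2:
  ẍ = (ẋ'−ẋ)/dt = (-1.069817883−-1.171538232)/0.031620 = 3.216962
  θ̈ = (θ̇'−θ̇)/dt = (1.847553123−2.028213578)/0.031620 = -5.713487
  sinθ=0.039137, cosθ=0.999234
  F = (M+m)·ẍ + m·l·cosθ·θ̈ − m·l·sinθ·θ̇² = 4.048325 + -0.929103 − 0.026201 = 3.093021
step 2→3:
  ẍ = (ẋ'−ẋ)/dt = (-1.495530122−-1.069817883)/0.031620 = -13.463385
  θ̈ = (θ̇'−θ̇)/dt = (2.766825261−1.847553123)/0.031620 = 29.072490
  sinθ=0.103096, cosθ=0.994671
  F = (M+m)·ẍ + m·l·cosθ·θ̈ − m·l·sinθ·θ̇² = -16.942741 + 4.706061 − 0.057271 = -12.293951
step 3→4:
  ẍ = (ẋ'−ẋ)/dt = (-1.777297979−-1.495530122)/0.031620 = -8.911064
  θ̈ = (θ̇'−θ̇)/dt = (3.428957406−2.766825261)/0.031620 = 20.940296
  sinθ=0.160995, cosθ=0.986955
  F = (M+m)·ẍ + m·l·cosθ·θ̈ − m·l·sinθ·θ̇² = -11.213960 + 3.363380 − 0.200573 = -8.051153
step 4→5:
  ẍ = (ẋ'−ẋ)/dt = (-1.445135216−-1.777297979)/0.031620 = 10.504831
  θ̈ = (θ̇'−θ̇)/dt = (2.933606804−3.428957406)/0.031620 = -15.665737
  sinθ=0.246615, cosθ=0.969113
  F = (M+m)·ẍ + m·l·cosθ·θ̈ − m·l·sinθ·θ̇² = 13.219605 + -2.470706 − 0.471889 = 10.277010
step 5→6:
  ẍ = (ẋ'−ẋ)/dt = (-1.576732313−-1.445135216)/0.031620 = -4.161831
  θ̈ = (θ̇'−θ̇)/dt = (3.401596592−2.933606804)/0.031620 = 14.800436
  sinθ=0.350036, cosθ=0.936736
  F = (M+m)·ẍ + m·l·cosθ·θ̈ − m·l·sinθ·θ̇² = -5.237377 + 2.256251 − 0.490244 = -3.471370
step 6→7:
  ẍ = (ẋ'−ẋ)/dt = (-1.629433417−-1.576732313)/0.031620 = -1.666702
  θ̈ = (θ̇'−θ̇)/dt = (3.769917208−3.401596592)/0.031620 = 11.648343
  sinθ=0.435299, cosθ=0.900286
  F = (M+m)·ẍ + m·l·cosθ·θ̈ − m·l·sinθ·θ̇² = -2.097429 + 1.706634 − 0.819689 = -1.210484
step 7→8:
  ẍ = (ẋ'−ẋ)/dt = (-1.616909233−-1.629433417)/0.031620 = 0.396084
  θ̈ = (θ̇'−θ̇)/dt = (4.079959256−3.769917208)/0.031620 = 9.805251
  sinθ=0.529430, cosθ=0.848353
  F = (M+m)·ẍ + m·l·cosθ·θ̈ − m·l·sinθ·θ̇² = 0.498445 + 1.353727 − 1.224526 = 0.627646

F_0 = -6.563293 N
F_1 = 3.093021 N
F_2 = -12.293951 N
F_3 = -8.051153 N
F_4 = 10.277010 N
F_5 = -3.471370 N
F_6 = -1.210484 N
F_7 = 0.627646 N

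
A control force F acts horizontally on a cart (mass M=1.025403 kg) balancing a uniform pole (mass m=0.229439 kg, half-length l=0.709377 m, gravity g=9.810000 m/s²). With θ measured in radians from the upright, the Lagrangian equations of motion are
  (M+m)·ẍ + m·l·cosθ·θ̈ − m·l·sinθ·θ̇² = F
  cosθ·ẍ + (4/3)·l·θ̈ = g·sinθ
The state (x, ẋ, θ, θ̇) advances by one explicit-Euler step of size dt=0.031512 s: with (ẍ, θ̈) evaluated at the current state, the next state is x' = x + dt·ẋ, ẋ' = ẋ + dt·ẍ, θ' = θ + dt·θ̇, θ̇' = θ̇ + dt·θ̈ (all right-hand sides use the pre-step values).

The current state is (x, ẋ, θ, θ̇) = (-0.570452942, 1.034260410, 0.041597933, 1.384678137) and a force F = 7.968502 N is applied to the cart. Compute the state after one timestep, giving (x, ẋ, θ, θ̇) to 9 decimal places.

(-0.537861328, 1.264443444, 0.085231910, 1.155115786)

sinθ=0.041585937, cosθ=0.999134931
temp = (F + m·l·θ̇²·sinθ)/(M+m) = (7.968502 + 0.012977424)/1.254842 = 6.360545331
θ̈ = (g·sinθ − cosθ·temp)/(l·(4/3 − m·cos²θ/(M+m))) = -7.284918483
ẍ = temp − m·l·θ̈·cosθ/(M+m) = 7.304615201
Euler: x'=-0.570452942+0.031512·1.034260410=-0.537861328, ẋ'=1.034260410+0.031512·7.304615201=1.264443444
       θ'=0.041597933+0.031512·1.384678137=0.085231910, θ̇'=1.384678137+0.031512·-7.284918483=1.155115786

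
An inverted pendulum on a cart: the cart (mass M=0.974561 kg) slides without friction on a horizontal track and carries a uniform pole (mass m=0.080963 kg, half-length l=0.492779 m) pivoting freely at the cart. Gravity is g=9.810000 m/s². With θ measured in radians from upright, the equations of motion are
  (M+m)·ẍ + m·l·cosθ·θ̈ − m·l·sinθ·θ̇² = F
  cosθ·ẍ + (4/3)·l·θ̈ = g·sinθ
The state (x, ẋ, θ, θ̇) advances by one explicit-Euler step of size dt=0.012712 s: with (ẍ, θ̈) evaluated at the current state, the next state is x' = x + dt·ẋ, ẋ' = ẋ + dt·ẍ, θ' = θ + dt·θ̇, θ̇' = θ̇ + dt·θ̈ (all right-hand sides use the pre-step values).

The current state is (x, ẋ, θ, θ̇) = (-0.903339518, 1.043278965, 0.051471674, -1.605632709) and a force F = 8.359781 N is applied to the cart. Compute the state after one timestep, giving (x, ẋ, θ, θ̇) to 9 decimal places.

sinθ=0.051448949, cosθ=0.998675626
temp = (F + m·l·θ̇²·sinθ)/(M+m) = (8.359781 + 0.005291852)/1.055524 = 7.925042777
θ̈ = (g·sinθ − cosθ·temp)/(l·(4/3 − m·cos²θ/(M+m))) = -11.964068518
ẍ = temp − m·l·θ̈·cosθ/(M+m) = 8.376663658
Euler: x'=-0.903339518+0.012712·1.043278965=-0.890077356, ẋ'=1.043278965+0.012712·8.376663658=1.149763113
       θ'=0.051471674+0.012712·-1.605632709=0.031060871, θ̇'=-1.605632709+0.012712·-11.964068518=-1.757719948

(-0.890077356, 1.149763113, 0.031060871, -1.757719948)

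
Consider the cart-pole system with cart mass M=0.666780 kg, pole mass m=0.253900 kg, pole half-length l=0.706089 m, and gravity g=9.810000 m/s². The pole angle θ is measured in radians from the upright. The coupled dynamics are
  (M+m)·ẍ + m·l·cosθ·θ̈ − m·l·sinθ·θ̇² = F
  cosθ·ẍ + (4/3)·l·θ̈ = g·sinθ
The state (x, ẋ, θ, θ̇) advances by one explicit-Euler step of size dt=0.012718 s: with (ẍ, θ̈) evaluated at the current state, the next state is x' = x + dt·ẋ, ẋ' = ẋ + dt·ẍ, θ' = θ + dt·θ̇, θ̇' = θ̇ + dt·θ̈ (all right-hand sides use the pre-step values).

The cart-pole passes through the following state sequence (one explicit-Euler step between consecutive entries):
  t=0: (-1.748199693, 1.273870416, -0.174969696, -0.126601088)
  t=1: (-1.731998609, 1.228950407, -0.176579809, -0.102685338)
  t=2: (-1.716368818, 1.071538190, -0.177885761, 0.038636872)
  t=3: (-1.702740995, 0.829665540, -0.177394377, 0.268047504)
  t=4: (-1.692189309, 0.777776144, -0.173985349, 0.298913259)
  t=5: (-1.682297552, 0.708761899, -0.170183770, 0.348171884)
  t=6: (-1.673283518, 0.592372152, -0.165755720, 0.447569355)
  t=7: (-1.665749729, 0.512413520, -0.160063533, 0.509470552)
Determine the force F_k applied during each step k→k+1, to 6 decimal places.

F_0 = -2.919369 N
F_1 = -9.433900 N
F_2 = -14.326772 N
F_3 = -3.325835 N
F_4 = -4.309420 N
F_5 = -7.041103 N
F_6 = -4.921816 N

step 0→1:
  ẍ = (ẋ'−ẋ)/dt = (1.228950407−1.273870416)/0.012718 = -3.532003
  θ̈ = (θ̇'−θ̇)/dt = (-0.102685338−-0.126601088)/0.012718 = 1.880465
  sinθ=-0.174078, cosθ=0.984732
  F = (M+m)·ẍ + m·l·cosθ·θ̈ − m·l·sinθ·θ̇² = -3.251844 + 0.331975 − -0.000500 = -2.919369
step 1→2:
  ẍ = (ẋ'−ẋ)/dt = (1.071538190−1.228950407)/0.012718 = -12.377120
  θ̈ = (θ̇'−θ̇)/dt = (0.038636872−-0.102685338)/0.012718 = 11.111984
  sinθ=-0.175664, cosθ=0.984450
  F = (M+m)·ẍ + m·l·cosθ·θ̈ − m·l·sinθ·θ̇² = -11.395367 + 1.961135 − -0.000332 = -9.433900
step 2→3:
  ẍ = (ẋ'−ẋ)/dt = (0.829665540−1.071538190)/0.012718 = -19.018136
  θ̈ = (θ̇'−θ̇)/dt = (0.268047504−0.038636872)/0.012718 = 18.038263
  sinθ=-0.176949, cosθ=0.984220
  F = (M+m)·ẍ + m·l·cosθ·θ̈ − m·l·sinθ·θ̇² = -17.509617 + 3.182798 − -0.000047 = -14.326772
step 3→4:
  ẍ = (ẋ'−ẋ)/dt = (0.777776144−0.829665540)/0.012718 = -4.079997
  θ̈ = (θ̇'−θ̇)/dt = (0.298913259−0.268047504)/0.012718 = 2.426935
  sinθ=-0.176465, cosθ=0.984307
  F = (M+m)·ẍ + m·l·cosθ·θ̈ − m·l·sinθ·θ̇² = -3.756371 + 0.428263 − -0.002273 = -3.325835
step 4→5:
  ẍ = (ẋ'−ẋ)/dt = (0.708761899−0.777776144)/0.012718 = -5.426501
  θ̈ = (θ̇'−θ̇)/dt = (0.348171884−0.298913259)/0.012718 = 3.873142
  sinθ=-0.173109, cosθ=0.984903
  F = (M+m)·ẍ + m·l·cosθ·θ̈ − m·l·sinθ·θ̇² = -4.996071 + 0.683878 − -0.002773 = -4.309420
step 5→6:
  ẍ = (ẋ'−ẋ)/dt = (0.592372152−0.708761899)/0.012718 = -9.151576
  θ̈ = (θ̇'−θ̇)/dt = (0.447569355−0.348171884)/0.012718 = 7.815495
  sinθ=-0.169363, cosθ=0.985554
  F = (M+m)·ẍ + m·l·cosθ·θ̈ − m·l·sinθ·θ̇² = -8.425673 + 1.380890 − -0.003681 = -7.041103
step 6→7:
  ẍ = (ẋ'−ẋ)/dt = (0.512413520−0.592372152)/0.012718 = -6.287044
  θ̈ = (θ̇'−θ̇)/dt = (0.509470552−0.447569355)/0.012718 = 4.867212
  sinθ=-0.164998, cosθ=0.986294
  F = (M+m)·ẍ + m·l·cosθ·θ̈ − m·l·sinθ·θ̇² = -5.788356 + 0.860615 − -0.005925 = -4.921816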